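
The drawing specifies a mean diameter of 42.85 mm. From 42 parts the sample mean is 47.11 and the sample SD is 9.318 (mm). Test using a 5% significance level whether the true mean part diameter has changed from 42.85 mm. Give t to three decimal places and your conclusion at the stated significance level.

H0: μ = 42.85; H1: μ ≠ 42.85 (one-sample t-test, two-sided).
t = (x̄ − μ₀)/(s/√n) = (47.11 − 42.85)/(9.318/√42) = 2.963
df = n − 1 = 41
Two-sided p-value ≈ 0.0051
Since p ≈ 0.0051 < α = 0.05, reject H0; the evidence is statistically significant.

t = 2.963; reject H0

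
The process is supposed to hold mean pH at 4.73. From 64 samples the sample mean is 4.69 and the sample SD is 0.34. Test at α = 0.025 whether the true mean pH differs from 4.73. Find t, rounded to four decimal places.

-0.9412

H0: μ = 4.73; H1: μ ≠ 4.73 (one-sample t-test, two-sided).
t = (x̄ − μ₀)/(s/√n) = (4.69 − 4.73)/(0.34/√64) = -0.9412
df = n − 1 = 63
Two-sided p-value ≈ 0.3502
Since p ≈ 0.3502 > α = 0.025, fail to reject H0; the evidence is not statistically significant.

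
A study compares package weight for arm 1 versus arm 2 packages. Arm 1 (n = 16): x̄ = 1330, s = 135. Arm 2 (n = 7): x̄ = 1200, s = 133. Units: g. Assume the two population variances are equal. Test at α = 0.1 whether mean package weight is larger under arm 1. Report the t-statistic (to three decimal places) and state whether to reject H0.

t = 2.134; reject H0

Let group 1 = arm 1, group 2 = arm 2. H0: μ_1 = μ_2; H1: μ_1 > μ_2 (two-sample pooled-variance t-test, right-tailed).
s_p² = [(16−1)·135² + (7−1)·133²]/(16+7−2) = 18071.9
t = (1330 − 1200)/√[18071.9·(1/16 + 1/7)] = 2.134
df = n₁ + n₂ − 2 = 21
p-value = P(T ≥ 2.134) ≈ 0.022
Since p ≈ 0.022 < α = 0.1, reject H0; the evidence is statistically significant.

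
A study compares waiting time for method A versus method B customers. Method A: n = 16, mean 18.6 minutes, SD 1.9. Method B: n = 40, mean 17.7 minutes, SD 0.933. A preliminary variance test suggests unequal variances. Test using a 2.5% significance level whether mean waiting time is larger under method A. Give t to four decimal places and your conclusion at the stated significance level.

t = 1.8095; fail to reject H0

Let group 1 = method A, group 2 = method B. H0: μ_1 = μ_2; H1: μ_1 > μ_2 (Welch's two-sample t-test, right-tailed).
t = (x̄_1 − x̄_2)/√(s_1²/n_1 + s_2²/n_2) = (18.6 − 17.7)/√(1.9²/16 + 0.933²/40) = 1.8095
Welch–Satterthwaite df ≈ 17.97
p-value = P(T ≥ 1.8095) ≈ 0.044
Since p ≈ 0.044 > α = 0.025, fail to reject H0; the data do not provide sufficient evidence against H0.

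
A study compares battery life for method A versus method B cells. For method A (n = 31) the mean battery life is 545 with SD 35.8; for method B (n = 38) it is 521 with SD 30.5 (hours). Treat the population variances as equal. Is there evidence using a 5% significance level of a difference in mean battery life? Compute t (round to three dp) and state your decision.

t = 3.007; reject H0

Let group 1 = method A, group 2 = method B. H0: μ_1 = μ_2; H1: μ_1 ≠ μ_2 (two-sample pooled-variance t-test, two-sided).
s_p² = [(31−1)·35.8² + (38−1)·30.5²]/(31+38−2) = 1087.59
t = (545 − 521)/√[1087.59·(1/31 + 1/38)] = 3.007
df = n₁ + n₂ − 2 = 67
Two-sided p-value ≈ 0.004
Since p ≈ 0.004 < α = 0.05, reject H0; the evidence is statistically significant.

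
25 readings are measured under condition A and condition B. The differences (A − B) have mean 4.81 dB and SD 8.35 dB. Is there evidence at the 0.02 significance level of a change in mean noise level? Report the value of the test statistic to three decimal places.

H0: μ_d = 0; H1: μ_d ≠ 0 (paired t-test on the differences, two-sided).
t = d̄/(s_d/√n) = 4.81/(8.35/√25) = 2.880
df = n − 1 = 24
Two-sided p-value ≈ 0.008
Since p ≈ 0.008 < α = 0.02, reject H0; the evidence is statistically significant.

2.880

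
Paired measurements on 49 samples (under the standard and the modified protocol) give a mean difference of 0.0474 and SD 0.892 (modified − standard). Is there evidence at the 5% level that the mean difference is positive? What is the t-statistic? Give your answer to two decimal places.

H0: μ_d = 0; H1: μ_d > 0 (paired t-test on the differences, right-tailed).
t = d̄/(s_d/√n) = 0.0474/(0.892/√49) = 0.37
df = n − 1 = 48
p-value = P(T ≥ 0.37) ≈ 0.356
Since p ≈ 0.356 > α = 0.05, fail to reject H0; the evidence is not statistically significant.

0.37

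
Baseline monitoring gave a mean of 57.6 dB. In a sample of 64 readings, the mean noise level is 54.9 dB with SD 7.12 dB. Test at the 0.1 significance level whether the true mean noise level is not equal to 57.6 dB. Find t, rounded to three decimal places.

H0: μ = 57.6; H1: μ ≠ 57.6 (one-sample t-test, two-sided).
t = (x̄ − μ₀)/(s/√n) = (54.9 − 57.6)/(7.12/√64) = -3.034
df = n − 1 = 63
Two-sided p-value ≈ 0.0035
Since p ≈ 0.0035 < α = 0.1, reject H0; the data support H1.

-3.034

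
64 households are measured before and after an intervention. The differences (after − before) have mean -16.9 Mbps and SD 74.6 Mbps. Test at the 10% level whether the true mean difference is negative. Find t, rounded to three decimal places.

H0: μ_d = 0; H1: μ_d < 0 (paired t-test on the differences, left-tailed).
t = d̄/(s_d/√n) = -16.9/(74.6/√64) = -1.812
df = n − 1 = 63
p-value = P(T ≤ -1.812) ≈ 0.037
Since p ≈ 0.037 < α = 0.1, reject H0; the evidence is statistically significant.

-1.812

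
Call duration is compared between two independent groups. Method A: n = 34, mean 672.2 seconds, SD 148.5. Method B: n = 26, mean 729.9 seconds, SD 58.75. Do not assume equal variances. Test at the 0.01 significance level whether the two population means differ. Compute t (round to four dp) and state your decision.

t = -2.0642; fail to reject H0

Let group 1 = method A, group 2 = method B. H0: μ_1 = μ_2; H1: μ_1 ≠ μ_2 (Welch's two-sample t-test, two-sided).
t = (x̄_1 − x̄_2)/√(s_1²/n_1 + s_2²/n_2) = (672.2 − 729.9)/√(148.5²/34 + 58.75²/26) = -2.0642
Welch–Satterthwaite df ≈ 45.38
Two-sided p-value ≈ 0.045
Since p ≈ 0.045 > α = 0.01, fail to reject H0; the data do not provide sufficient evidence against H0.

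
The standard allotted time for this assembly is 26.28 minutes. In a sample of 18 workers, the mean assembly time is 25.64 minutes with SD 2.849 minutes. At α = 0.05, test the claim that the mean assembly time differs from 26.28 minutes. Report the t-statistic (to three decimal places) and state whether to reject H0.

t = -0.953; fail to reject H0

H0: μ = 26.28; H1: μ ≠ 26.28 (one-sample t-test, two-sided).
t = (x̄ − μ₀)/(s/√n) = (25.64 − 26.28)/(2.849/√18) = -0.953
df = n − 1 = 17
Two-sided p-value ≈ 0.3539
Since p ≈ 0.3539 > α = 0.05, fail to reject H0; the data do not provide sufficient evidence against H0.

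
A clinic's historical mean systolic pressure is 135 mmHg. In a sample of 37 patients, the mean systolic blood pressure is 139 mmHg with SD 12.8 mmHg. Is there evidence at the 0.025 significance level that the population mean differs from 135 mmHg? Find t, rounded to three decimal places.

1.901

H0: μ = 135; H1: μ ≠ 135 (one-sample t-test, two-sided).
t = (x̄ − μ₀)/(s/√n) = (139 − 135)/(12.8/√37) = 1.901
df = n − 1 = 36
Two-sided p-value ≈ 0.0653
Since p ≈ 0.0653 > α = 0.025, fail to reject H0; the data do not provide sufficient evidence against H0.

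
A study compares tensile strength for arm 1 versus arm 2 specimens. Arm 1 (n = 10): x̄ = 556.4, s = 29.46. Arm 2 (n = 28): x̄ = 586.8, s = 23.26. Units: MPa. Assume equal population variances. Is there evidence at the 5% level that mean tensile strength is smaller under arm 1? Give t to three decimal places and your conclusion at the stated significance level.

Let group 1 = arm 1, group 2 = arm 2. H0: μ_1 = μ_2; H1: μ_1 < μ_2 (two-sample pooled-variance t-test, left-tailed).
s_p² = [(10−1)·29.46² + (28−1)·23.26²]/(10+28−2) = 622.744
t = (556.4 − 586.8)/√[622.744·(1/10 + 1/28)] = -3.307
df = n₁ + n₂ − 2 = 36
p-value = P(T ≤ -3.307) ≈ 0.0011
Since p ≈ 0.0011 < α = 0.05, reject H0; the data support H1.

t = -3.307; reject H0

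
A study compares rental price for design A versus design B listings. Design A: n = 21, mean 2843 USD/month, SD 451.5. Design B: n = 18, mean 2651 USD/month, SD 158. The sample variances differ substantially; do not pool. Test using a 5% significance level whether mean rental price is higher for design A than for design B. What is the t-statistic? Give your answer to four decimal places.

Let group 1 = design A, group 2 = design B. H0: μ_1 = μ_2; H1: μ_1 > μ_2 (Welch's two-sample t-test, right-tailed).
t = (x̄_1 − x̄_2)/√(s_1²/n_1 + s_2²/n_2) = (2843 − 2651)/√(451.5²/21 + 158²/18) = 1.8229
Welch–Satterthwaite df ≈ 25.51
p-value = P(T ≥ 1.8229) ≈ 0.040
Since p ≈ 0.040 < α = 0.05, reject H0; the data support H1.

1.8229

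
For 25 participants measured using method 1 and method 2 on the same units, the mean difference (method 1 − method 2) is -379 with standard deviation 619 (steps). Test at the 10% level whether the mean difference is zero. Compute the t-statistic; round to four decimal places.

-3.0614

H0: μ_d = 0; H1: μ_d ≠ 0 (paired t-test on the differences, two-sided).
t = d̄/(s_d/√n) = -379/(619/√25) = -3.0614
df = n − 1 = 24
Two-sided p-value ≈ 0.0054
Since p ≈ 0.0054 < α = 0.1, reject H0; the evidence is statistically significant.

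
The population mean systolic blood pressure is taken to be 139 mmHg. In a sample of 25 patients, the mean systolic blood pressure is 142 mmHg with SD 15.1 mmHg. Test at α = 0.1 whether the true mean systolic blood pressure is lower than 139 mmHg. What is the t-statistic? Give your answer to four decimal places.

0.9934

H0: μ = 139; H1: μ < 139 (one-sample t-test, left-tailed).
t = (x̄ − μ₀)/(s/√n) = (142 − 139)/(15.1/√25) = 0.9934
df = n − 1 = 24
p-value = P(T ≤ 0.9934) ≈ 0.8348
Since p ≈ 0.8348 > α = 0.1, fail to reject H0; the evidence is not statistically significant.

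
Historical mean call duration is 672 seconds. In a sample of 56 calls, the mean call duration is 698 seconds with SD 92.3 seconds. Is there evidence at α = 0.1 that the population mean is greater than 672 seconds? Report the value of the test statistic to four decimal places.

2.1080

H0: μ = 672; H1: μ > 672 (one-sample t-test, right-tailed).
t = (x̄ − μ₀)/(s/√n) = (698 − 672)/(92.3/√56) = 2.1080
df = n − 1 = 55
p-value = P(T ≥ 2.1080) ≈ 0.020
Since p ≈ 0.020 < α = 0.1, reject H0; the data support H1.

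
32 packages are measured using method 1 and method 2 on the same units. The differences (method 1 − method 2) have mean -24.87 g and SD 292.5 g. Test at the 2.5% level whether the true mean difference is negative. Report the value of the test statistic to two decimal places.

-0.48

H0: μ_d = 0; H1: μ_d < 0 (paired t-test on the differences, left-tailed).
t = d̄/(s_d/√n) = -24.87/(292.5/√32) = -0.48
df = n − 1 = 31
p-value = P(T ≤ -0.48) ≈ 0.3170
Since p ≈ 0.3170 > α = 0.025, fail to reject H0; the data do not provide sufficient evidence against H0.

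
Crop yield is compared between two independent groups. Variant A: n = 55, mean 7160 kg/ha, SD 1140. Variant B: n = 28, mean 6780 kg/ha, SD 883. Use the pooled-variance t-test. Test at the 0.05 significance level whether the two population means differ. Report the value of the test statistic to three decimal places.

1.542

Let group 1 = variant A, group 2 = variant B. H0: μ_1 = μ_2; H1: μ_1 ≠ μ_2 (two-sample pooled-variance t-test, two-sided).
s_p² = [(55−1)·1140² + (28−1)·883²]/(55+28−2) = 1126300
t = (7160 − 6780)/√[1126300·(1/55 + 1/28)] = 1.542
df = n₁ + n₂ − 2 = 81
Two-sided p-value ≈ 0.1269
Since p ≈ 0.1269 > α = 0.05, fail to reject H0; the data do not provide sufficient evidence against H0.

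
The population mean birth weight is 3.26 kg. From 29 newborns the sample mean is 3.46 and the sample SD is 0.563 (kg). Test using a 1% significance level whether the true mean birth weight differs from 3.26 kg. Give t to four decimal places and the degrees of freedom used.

H0: μ = 3.26; H1: μ ≠ 3.26 (one-sample t-test, two-sided).
t = (x̄ − μ₀)/(s/√n) = (3.46 − 3.26)/(0.563/√29) = 1.9130
df = n − 1 = 28
Two-sided p-value ≈ 0.0660
Since p ≈ 0.0660 > α = 0.01, fail to reject H0; the data do not provide sufficient evidence against H0.

t = 1.9130, df = 28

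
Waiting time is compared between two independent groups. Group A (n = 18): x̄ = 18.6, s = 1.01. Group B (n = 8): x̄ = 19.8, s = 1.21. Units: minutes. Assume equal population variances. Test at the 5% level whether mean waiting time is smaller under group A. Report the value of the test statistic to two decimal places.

-2.63

Let group 1 = group A, group 2 = group B. H0: μ_1 = μ_2; H1: μ_1 < μ_2 (two-sample pooled-variance t-test, left-tailed).
s_p² = [(18−1)·1.01² + (8−1)·1.21²]/(18+8−2) = 1.1496
t = (18.6 − 19.8)/√[1.1496·(1/18 + 1/8)] = -2.63
df = n₁ + n₂ − 2 = 24
p-value = P(T ≤ -2.63) ≈ 0.0073
Since p ≈ 0.0073 < α = 0.05, reject H0; the evidence is statistically significant.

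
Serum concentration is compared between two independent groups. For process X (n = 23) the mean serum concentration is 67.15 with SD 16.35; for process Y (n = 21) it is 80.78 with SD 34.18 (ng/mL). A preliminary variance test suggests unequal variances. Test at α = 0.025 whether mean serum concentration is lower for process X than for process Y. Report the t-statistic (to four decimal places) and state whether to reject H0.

Let group 1 = process X, group 2 = process Y. H0: μ_1 = μ_2; H1: μ_1 < μ_2 (Welch's two-sample t-test, left-tailed).
t = (x̄_1 − x̄_2)/√(s_1²/n_1 + s_2²/n_2) = (67.15 − 80.78)/√(16.35²/23 + 34.18²/21) = -1.6620
Welch–Satterthwaite df ≈ 28.11
p-value = P(T ≤ -1.6620) ≈ 0.054
Since p ≈ 0.054 > α = 0.025, fail to reject H0; the data do not provide sufficient evidence against H0.

t = -1.6620; fail to reject H0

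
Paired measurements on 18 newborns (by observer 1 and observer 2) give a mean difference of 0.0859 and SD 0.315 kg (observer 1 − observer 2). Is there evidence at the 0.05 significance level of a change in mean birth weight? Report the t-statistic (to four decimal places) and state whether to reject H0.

t = 1.1570; fail to reject H0

H0: μ_d = 0; H1: μ_d ≠ 0 (paired t-test on the differences, two-sided).
t = d̄/(s_d/√n) = 0.0859/(0.315/√18) = 1.1570
df = n − 1 = 17
Two-sided p-value ≈ 0.2633
Since p ≈ 0.2633 > α = 0.05, fail to reject H0; the data do not provide sufficient evidence against H0.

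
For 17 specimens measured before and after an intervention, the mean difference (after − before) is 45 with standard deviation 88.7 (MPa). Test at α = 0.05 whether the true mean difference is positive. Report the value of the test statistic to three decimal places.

2.092

H0: μ_d = 0; H1: μ_d > 0 (paired t-test on the differences, right-tailed).
t = d̄/(s_d/√n) = 45/(88.7/√17) = 2.092
df = n − 1 = 16
p-value = P(T ≥ 2.092) ≈ 0.0264
Since p ≈ 0.0264 < α = 0.05, reject H0; the evidence is statistically significant.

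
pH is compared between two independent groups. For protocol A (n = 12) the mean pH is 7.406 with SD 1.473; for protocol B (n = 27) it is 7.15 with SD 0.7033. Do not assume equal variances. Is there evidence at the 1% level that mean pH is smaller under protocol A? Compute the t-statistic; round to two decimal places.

0.57

Let group 1 = protocol A, group 2 = protocol B. H0: μ_1 = μ_2; H1: μ_1 < μ_2 (Welch's two-sample t-test, left-tailed).
t = (x̄_1 − x̄_2)/√(s_1²/n_1 + s_2²/n_2) = (7.406 − 7.15)/√(1.473²/12 + 0.7033²/27) = 0.57
Welch–Satterthwaite df ≈ 13.28
p-value = P(T ≤ 0.57) ≈ 0.712
Since p ≈ 0.712 > α = 0.01, fail to reject H0; the data do not provide sufficient evidence against H0.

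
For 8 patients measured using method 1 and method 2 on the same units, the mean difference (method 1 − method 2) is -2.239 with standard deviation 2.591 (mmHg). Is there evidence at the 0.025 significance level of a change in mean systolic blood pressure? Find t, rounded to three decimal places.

-2.444

H0: μ_d = 0; H1: μ_d ≠ 0 (paired t-test on the differences, two-sided).
t = d̄/(s_d/√n) = -2.239/(2.591/√8) = -2.444
df = n − 1 = 7
Two-sided p-value ≈ 0.0445
Since p ≈ 0.0445 > α = 0.025, fail to reject H0; the evidence is not statistically significant.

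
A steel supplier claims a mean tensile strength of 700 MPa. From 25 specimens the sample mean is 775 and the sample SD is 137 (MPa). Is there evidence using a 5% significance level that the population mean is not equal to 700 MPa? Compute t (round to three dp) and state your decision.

H0: μ = 700; H1: μ ≠ 700 (one-sample t-test, two-sided).
t = (x̄ − μ₀)/(s/√n) = (775 − 700)/(137/√25) = 2.737
df = n − 1 = 24
Two-sided p-value ≈ 0.011
Since p ≈ 0.011 < α = 0.05, reject H0; the evidence is statistically significant.

t = 2.737; reject H0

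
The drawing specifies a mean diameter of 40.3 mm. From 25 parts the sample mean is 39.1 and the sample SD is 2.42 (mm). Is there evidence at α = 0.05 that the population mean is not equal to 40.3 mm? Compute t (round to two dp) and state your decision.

t = -2.48; reject H0

H0: μ = 40.3; H1: μ ≠ 40.3 (one-sample t-test, two-sided).
t = (x̄ − μ₀)/(s/√n) = (39.1 − 40.3)/(2.42/√25) = -2.48
df = n − 1 = 24
Two-sided p-value ≈ 0.0206
Since p ≈ 0.0206 < α = 0.05, reject H0; the evidence is statistically significant.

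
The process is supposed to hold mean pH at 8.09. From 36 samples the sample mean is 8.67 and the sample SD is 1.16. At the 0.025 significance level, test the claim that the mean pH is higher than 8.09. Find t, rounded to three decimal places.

3.000

H0: μ = 8.09; H1: μ > 8.09 (one-sample t-test, right-tailed).
t = (x̄ − μ₀)/(s/√n) = (8.67 − 8.09)/(1.16/√36) = 3.000
df = n − 1 = 35
p-value = P(T ≥ 3.000) ≈ 0.002
Since p ≈ 0.002 < α = 0.025, reject H0; the evidence is statistically significant.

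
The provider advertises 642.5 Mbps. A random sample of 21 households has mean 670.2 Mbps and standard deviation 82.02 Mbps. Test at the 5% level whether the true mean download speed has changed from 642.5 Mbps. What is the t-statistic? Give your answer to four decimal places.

H0: μ = 642.5; H1: μ ≠ 642.5 (one-sample t-test, two-sided).
t = (x̄ − μ₀)/(s/√n) = (670.2 − 642.5)/(82.02/√21) = 1.5476
df = n − 1 = 20
Two-sided p-value ≈ 0.137
Since p ≈ 0.137 > α = 0.05, fail to reject H0; the data do not provide sufficient evidence against H0.

1.5476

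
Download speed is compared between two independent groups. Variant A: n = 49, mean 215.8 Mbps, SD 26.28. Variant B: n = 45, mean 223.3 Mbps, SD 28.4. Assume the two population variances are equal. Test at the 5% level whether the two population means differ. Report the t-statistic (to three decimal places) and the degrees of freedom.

t = -1.330, df = 92

Let group 1 = variant A, group 2 = variant B. H0: μ_1 = μ_2; H1: μ_1 ≠ μ_2 (two-sample pooled-variance t-test, two-sided).
s_p² = [(49−1)·26.28² + (45−1)·28.4²]/(49+45−2) = 746.079
t = (215.8 − 223.3)/√[746.079·(1/49 + 1/45)] = -1.330
df = n₁ + n₂ − 2 = 92
Two-sided p-value ≈ 0.1868
Since p ≈ 0.1868 > α = 0.05, fail to reject H0; the evidence is not statistically significant.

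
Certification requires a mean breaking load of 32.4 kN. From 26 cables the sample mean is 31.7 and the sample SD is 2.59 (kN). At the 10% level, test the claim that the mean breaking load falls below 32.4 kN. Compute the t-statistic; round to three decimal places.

H0: μ = 32.4; H1: μ < 32.4 (one-sample t-test, left-tailed).
t = (x̄ − μ₀)/(s/√n) = (31.7 − 32.4)/(2.59/√26) = -1.378
df = n − 1 = 25
p-value = P(T ≤ -1.378) ≈ 0.090
Since p ≈ 0.090 < α = 0.1, reject H0; the evidence is statistically significant.

-1.378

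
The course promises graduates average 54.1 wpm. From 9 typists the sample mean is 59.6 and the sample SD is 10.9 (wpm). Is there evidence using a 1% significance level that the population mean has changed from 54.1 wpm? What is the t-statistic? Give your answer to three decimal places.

H0: μ = 54.1; H1: μ ≠ 54.1 (one-sample t-test, two-sided).
t = (x̄ − μ₀)/(s/√n) = (59.6 − 54.1)/(10.9/√9) = 1.514
df = n − 1 = 8
Two-sided p-value ≈ 0.169
Since p ≈ 0.169 > α = 0.01, fail to reject H0; the data do not provide sufficient evidence against H0.

1.514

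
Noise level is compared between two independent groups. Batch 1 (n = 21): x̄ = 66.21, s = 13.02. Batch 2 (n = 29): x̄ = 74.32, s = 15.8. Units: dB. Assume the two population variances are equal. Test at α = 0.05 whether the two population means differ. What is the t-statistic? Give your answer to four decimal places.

-1.9247

Let group 1 = batch 1, group 2 = batch 2. H0: μ_1 = μ_2; H1: μ_1 ≠ μ_2 (two-sample pooled-variance t-test, two-sided).
s_p² = [(21−1)·13.02² + (29−1)·15.8²]/(21+29−2) = 216.257
t = (66.21 − 74.32)/√[216.257·(1/21 + 1/29)] = -1.9247
df = n₁ + n₂ − 2 = 48
Two-sided p-value ≈ 0.060
Since p ≈ 0.060 > α = 0.05, fail to reject H0; the evidence is not statistically significant.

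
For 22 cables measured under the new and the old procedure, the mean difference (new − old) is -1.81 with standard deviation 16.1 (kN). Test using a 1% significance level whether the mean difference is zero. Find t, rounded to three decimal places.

H0: μ_d = 0; H1: μ_d ≠ 0 (paired t-test on the differences, two-sided).
t = d̄/(s_d/√n) = -1.81/(16.1/√22) = -0.527
df = n − 1 = 21
Two-sided p-value ≈ 0.6035
Since p ≈ 0.6035 > α = 0.01, fail to reject H0; the evidence is not statistically significant.

-0.527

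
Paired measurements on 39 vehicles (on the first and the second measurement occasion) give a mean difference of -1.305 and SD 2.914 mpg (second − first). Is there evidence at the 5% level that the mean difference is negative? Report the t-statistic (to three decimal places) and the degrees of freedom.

t = -2.797, df = 38

H0: μ_d = 0; H1: μ_d < 0 (paired t-test on the differences, left-tailed).
t = d̄/(s_d/√n) = -1.305/(2.914/√39) = -2.797
df = n − 1 = 38
p-value = P(T ≤ -2.797) ≈ 0.0040
Since p ≈ 0.0040 < α = 0.05, reject H0; the data support H1.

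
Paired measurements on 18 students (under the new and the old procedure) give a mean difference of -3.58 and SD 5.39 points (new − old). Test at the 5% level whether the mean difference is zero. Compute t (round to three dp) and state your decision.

H0: μ_d = 0; H1: μ_d ≠ 0 (paired t-test on the differences, two-sided).
t = d̄/(s_d/√n) = -3.58/(5.39/√18) = -2.818
df = n − 1 = 17
Two-sided p-value ≈ 0.0118
Since p ≈ 0.0118 < α = 0.05, reject H0; the data support H1.

t = -2.818; reject H0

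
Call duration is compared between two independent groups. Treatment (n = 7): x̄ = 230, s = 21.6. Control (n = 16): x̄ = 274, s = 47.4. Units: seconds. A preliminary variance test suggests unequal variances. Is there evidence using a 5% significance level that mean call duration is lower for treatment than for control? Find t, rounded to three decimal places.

Let group 1 = treatment, group 2 = control. H0: μ_1 = μ_2; H1: μ_1 < μ_2 (Welch's two-sample t-test, left-tailed).
t = (x̄_1 − x̄_2)/√(s_1²/n_1 + s_2²/n_2) = (230 − 274)/√(21.6²/7 + 47.4²/16) = -3.058
Welch–Satterthwaite df ≈ 20.87
p-value = P(T ≤ -3.058) ≈ 0.003
Since p ≈ 0.003 < α = 0.05, reject H0; the evidence is statistically significant.

-3.058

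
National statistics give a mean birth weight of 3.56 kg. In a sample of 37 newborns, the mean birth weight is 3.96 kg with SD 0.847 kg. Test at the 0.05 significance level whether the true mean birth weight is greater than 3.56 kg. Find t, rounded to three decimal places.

H0: μ = 3.56; H1: μ > 3.56 (one-sample t-test, right-tailed).
t = (x̄ − μ₀)/(s/√n) = (3.96 − 3.56)/(0.847/√37) = 2.873
df = n − 1 = 36
p-value = P(T ≥ 2.873) ≈ 0.0034
Since p ≈ 0.0034 < α = 0.05, reject H0; the evidence is statistically significant.

2.873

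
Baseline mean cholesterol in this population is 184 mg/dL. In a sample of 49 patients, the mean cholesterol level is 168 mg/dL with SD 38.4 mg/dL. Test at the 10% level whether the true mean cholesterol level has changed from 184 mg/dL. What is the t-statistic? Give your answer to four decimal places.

H0: μ = 184; H1: μ ≠ 184 (one-sample t-test, two-sided).
t = (x̄ − μ₀)/(s/√n) = (168 − 184)/(38.4/√49) = -2.9167
df = n − 1 = 48
Two-sided p-value ≈ 0.0054
Since p ≈ 0.0054 < α = 0.1, reject H0; the evidence is statistically significant.

-2.9167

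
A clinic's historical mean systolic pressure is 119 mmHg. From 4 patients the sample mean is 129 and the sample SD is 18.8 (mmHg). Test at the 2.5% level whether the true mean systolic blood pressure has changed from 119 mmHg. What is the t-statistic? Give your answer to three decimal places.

1.064

H0: μ = 119; H1: μ ≠ 119 (one-sample t-test, two-sided).
t = (x̄ − μ₀)/(s/√n) = (129 − 119)/(18.8/√4) = 1.064
df = n − 1 = 3
Two-sided p-value ≈ 0.3654
Since p ≈ 0.3654 > α = 0.025, fail to reject H0; the evidence is not statistically significant.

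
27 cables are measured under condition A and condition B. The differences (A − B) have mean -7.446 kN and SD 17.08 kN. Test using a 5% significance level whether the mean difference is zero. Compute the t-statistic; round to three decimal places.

H0: μ_d = 0; H1: μ_d ≠ 0 (paired t-test on the differences, two-sided).
t = d̄/(s_d/√n) = -7.446/(17.08/√27) = -2.265
df = n − 1 = 26
Two-sided p-value ≈ 0.032
Since p ≈ 0.032 < α = 0.05, reject H0; the data support H1.

-2.265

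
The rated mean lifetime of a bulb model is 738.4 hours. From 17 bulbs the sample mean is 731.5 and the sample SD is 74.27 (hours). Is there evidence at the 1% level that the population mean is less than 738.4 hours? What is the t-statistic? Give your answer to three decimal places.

-0.383

H0: μ = 738.4; H1: μ < 738.4 (one-sample t-test, left-tailed).
t = (x̄ − μ₀)/(s/√n) = (731.5 − 738.4)/(74.27/√17) = -0.383
df = n − 1 = 16
p-value = P(T ≤ -0.383) ≈ 0.353
Since p ≈ 0.353 > α = 0.01, fail to reject H0; the data do not provide sufficient evidence against H0.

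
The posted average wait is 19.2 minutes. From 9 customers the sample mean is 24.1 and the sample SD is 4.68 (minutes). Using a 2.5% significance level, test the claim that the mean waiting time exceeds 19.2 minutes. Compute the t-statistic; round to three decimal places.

H0: μ = 19.2; H1: μ > 19.2 (one-sample t-test, right-tailed).
t = (x̄ − μ₀)/(s/√n) = (24.1 − 19.2)/(4.68/√9) = 3.141
df = n − 1 = 8
p-value = P(T ≥ 3.141) ≈ 0.007
Since p ≈ 0.007 < α = 0.025, reject H0; the data support H1.

3.141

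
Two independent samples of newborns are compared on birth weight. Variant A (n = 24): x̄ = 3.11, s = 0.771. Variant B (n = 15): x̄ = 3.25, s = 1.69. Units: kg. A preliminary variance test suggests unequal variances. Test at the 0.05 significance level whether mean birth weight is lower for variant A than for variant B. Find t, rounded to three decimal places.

-0.302

Let group 1 = variant A, group 2 = variant B. H0: μ_1 = μ_2; H1: μ_1 < μ_2 (Welch's two-sample t-test, left-tailed).
t = (x̄_1 − x̄_2)/√(s_1²/n_1 + s_2²/n_2) = (3.11 − 3.25)/√(0.771²/24 + 1.69²/15) = -0.302
Welch–Satterthwaite df ≈ 17.70
p-value = P(T ≤ -0.302) ≈ 0.383
Since p ≈ 0.383 > α = 0.05, fail to reject H0; the data do not provide sufficient evidence against H0.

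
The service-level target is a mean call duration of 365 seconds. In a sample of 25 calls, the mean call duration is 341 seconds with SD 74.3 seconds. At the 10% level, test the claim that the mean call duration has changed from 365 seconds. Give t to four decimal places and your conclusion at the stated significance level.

t = -1.6151; fail to reject H0

H0: μ = 365; H1: μ ≠ 365 (one-sample t-test, two-sided).
t = (x̄ − μ₀)/(s/√n) = (341 − 365)/(74.3/√25) = -1.6151
df = n − 1 = 24
Two-sided p-value ≈ 0.1194
Since p ≈ 0.1194 > α = 0.1, fail to reject H0; the evidence is not statistically significant.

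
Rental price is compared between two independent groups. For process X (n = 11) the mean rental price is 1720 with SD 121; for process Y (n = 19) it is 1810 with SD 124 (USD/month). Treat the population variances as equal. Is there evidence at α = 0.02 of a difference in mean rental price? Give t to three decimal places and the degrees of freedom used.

t = -1.932, df = 28

Let group 1 = process X, group 2 = process Y. H0: μ_1 = μ_2; H1: μ_1 ≠ μ_2 (two-sample pooled-variance t-test, two-sided).
s_p² = [(11−1)·121² + (19−1)·124²]/(11+19−2) = 15113.5
t = (1720 − 1810)/√[15113.5·(1/11 + 1/19)] = -1.932
df = n₁ + n₂ − 2 = 28
Two-sided p-value ≈ 0.0635
Since p ≈ 0.0635 > α = 0.02, fail to reject H0; the data do not provide sufficient evidence against H0.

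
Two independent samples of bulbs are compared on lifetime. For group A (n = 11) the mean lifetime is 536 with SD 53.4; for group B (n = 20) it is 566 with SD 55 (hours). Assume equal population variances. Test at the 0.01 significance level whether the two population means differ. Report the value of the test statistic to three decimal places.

Let group 1 = group A, group 2 = group B. H0: μ_1 = μ_2; H1: μ_1 ≠ μ_2 (two-sample pooled-variance t-test, two-sided).
s_p² = [(11−1)·53.4² + (20−1)·55²]/(11+20−2) = 2965.19
t = (536 − 566)/√[2965.19·(1/11 + 1/20)] = -1.468
df = n₁ + n₂ − 2 = 29
Two-sided p-value ≈ 0.153
Since p ≈ 0.153 > α = 0.01, fail to reject H0; the data do not provide sufficient evidence against H0.

-1.468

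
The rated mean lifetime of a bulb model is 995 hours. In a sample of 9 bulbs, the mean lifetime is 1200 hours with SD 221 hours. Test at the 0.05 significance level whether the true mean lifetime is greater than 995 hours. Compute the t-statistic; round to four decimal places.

2.7828

H0: μ = 995; H1: μ > 995 (one-sample t-test, right-tailed).
t = (x̄ − μ₀)/(s/√n) = (1200 − 995)/(221/√9) = 2.7828
df = n − 1 = 8
p-value = P(T ≥ 2.7828) ≈ 0.012
Since p ≈ 0.012 < α = 0.05, reject H0; the evidence is statistically significant.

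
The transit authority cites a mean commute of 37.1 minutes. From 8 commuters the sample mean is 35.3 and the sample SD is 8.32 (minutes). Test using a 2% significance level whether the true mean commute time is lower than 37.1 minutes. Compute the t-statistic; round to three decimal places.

H0: μ = 37.1; H1: μ < 37.1 (one-sample t-test, left-tailed).
t = (x̄ − μ₀)/(s/√n) = (35.3 − 37.1)/(8.32/√8) = -0.612
df = n − 1 = 7
p-value = P(T ≤ -0.612) ≈ 0.280
Since p ≈ 0.280 > α = 0.02, fail to reject H0; the evidence is not statistically significant.

-0.612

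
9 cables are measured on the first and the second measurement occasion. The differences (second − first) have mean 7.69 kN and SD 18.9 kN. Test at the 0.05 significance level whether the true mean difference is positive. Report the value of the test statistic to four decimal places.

1.2206

H0: μ_d = 0; H1: μ_d > 0 (paired t-test on the differences, right-tailed).
t = d̄/(s_d/√n) = 7.69/(18.9/√9) = 1.2206
df = n − 1 = 8
p-value = P(T ≥ 1.2206) ≈ 0.1285
Since p ≈ 0.1285 > α = 0.05, fail to reject H0; the evidence is not statistically significant.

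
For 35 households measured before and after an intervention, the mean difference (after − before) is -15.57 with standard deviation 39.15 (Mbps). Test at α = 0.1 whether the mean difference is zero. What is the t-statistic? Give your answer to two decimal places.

H0: μ_d = 0; H1: μ_d ≠ 0 (paired t-test on the differences, two-sided).
t = d̄/(s_d/√n) = -15.57/(39.15/√35) = -2.35
df = n − 1 = 34
Two-sided p-value ≈ 0.0246
Since p ≈ 0.0246 < α = 0.1, reject H0; the evidence is statistically significant.

-2.35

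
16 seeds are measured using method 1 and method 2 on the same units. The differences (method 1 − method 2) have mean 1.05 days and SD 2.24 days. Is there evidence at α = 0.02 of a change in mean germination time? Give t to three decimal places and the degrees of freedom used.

t = 1.875, df = 15

H0: μ_d = 0; H1: μ_d ≠ 0 (paired t-test on the differences, two-sided).
t = d̄/(s_d/√n) = 1.05/(2.24/√16) = 1.875
df = n − 1 = 15
Two-sided p-value ≈ 0.0804
Since p ≈ 0.0804 > α = 0.02, fail to reject H0; the evidence is not statistically significant.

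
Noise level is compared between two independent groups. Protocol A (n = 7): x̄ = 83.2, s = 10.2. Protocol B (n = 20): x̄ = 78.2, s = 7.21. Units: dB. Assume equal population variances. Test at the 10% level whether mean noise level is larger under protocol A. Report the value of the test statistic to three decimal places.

Let group 1 = protocol A, group 2 = protocol B. H0: μ_1 = μ_2; H1: μ_1 > μ_2 (two-sample pooled-variance t-test, right-tailed).
s_p² = [(7−1)·10.2² + (20−1)·7.21²]/(7+20−2) = 64.4775
t = (83.2 − 78.2)/√[64.4775·(1/7 + 1/20)] = 1.418
df = n₁ + n₂ − 2 = 25
p-value = P(T ≥ 1.418) ≈ 0.0843
Since p ≈ 0.0843 < α = 0.1, reject H0; the data support H1.

1.418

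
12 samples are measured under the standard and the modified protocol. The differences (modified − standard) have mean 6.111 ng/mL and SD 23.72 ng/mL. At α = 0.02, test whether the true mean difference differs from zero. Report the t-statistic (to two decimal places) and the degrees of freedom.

H0: μ_d = 0; H1: μ_d ≠ 0 (paired t-test on the differences, two-sided).
t = d̄/(s_d/√n) = 6.111/(23.72/√12) = 0.89
df = n − 1 = 11
Two-sided p-value ≈ 0.3913
Since p ≈ 0.3913 > α = 0.02, fail to reject H0; the data do not provide sufficient evidence against H0.

t = 0.89, df = 11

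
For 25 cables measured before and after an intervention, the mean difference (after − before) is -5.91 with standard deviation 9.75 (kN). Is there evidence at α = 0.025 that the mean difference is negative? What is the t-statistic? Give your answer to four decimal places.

H0: μ_d = 0; H1: μ_d < 0 (paired t-test on the differences, left-tailed).
t = d̄/(s_d/√n) = -5.91/(9.75/√25) = -3.0308
df = n − 1 = 24
p-value = P(T ≤ -3.0308) ≈ 0.003
Since p ≈ 0.003 < α = 0.025, reject H0; the data support H1.

-3.0308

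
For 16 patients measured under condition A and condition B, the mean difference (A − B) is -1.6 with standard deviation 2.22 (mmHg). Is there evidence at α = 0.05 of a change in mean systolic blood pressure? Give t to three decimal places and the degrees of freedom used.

H0: μ_d = 0; H1: μ_d ≠ 0 (paired t-test on the differences, two-sided).
t = d̄/(s_d/√n) = -1.6/(2.22/√16) = -2.883
df = n − 1 = 15
Two-sided p-value ≈ 0.011
Since p ≈ 0.011 < α = 0.05, reject H0; the evidence is statistically significant.

t = -2.883, df = 15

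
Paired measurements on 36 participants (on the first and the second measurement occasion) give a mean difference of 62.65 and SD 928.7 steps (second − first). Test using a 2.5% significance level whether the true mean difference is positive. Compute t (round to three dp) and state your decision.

H0: μ_d = 0; H1: μ_d > 0 (paired t-test on the differences, right-tailed).
t = d̄/(s_d/√n) = 62.65/(928.7/√36) = 0.405
df = n − 1 = 35
p-value = P(T ≥ 0.405) ≈ 0.344
Since p ≈ 0.344 > α = 0.025, fail to reject H0; the data do not provide sufficient evidence against H0.

t = 0.405; fail to reject H0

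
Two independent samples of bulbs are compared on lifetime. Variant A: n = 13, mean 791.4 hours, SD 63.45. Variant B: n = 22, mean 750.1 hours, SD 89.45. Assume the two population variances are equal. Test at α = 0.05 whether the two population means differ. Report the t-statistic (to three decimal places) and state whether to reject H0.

t = 1.458; fail to reject H0

Let group 1 = variant A, group 2 = variant B. H0: μ_1 = μ_2; H1: μ_1 ≠ μ_2 (two-sample pooled-variance t-test, two-sided).
s_p² = [(13−1)·63.45² + (22−1)·89.45²]/(13+22−2) = 6555.7
t = (791.4 − 750.1)/√[6555.7·(1/13 + 1/22)] = 1.458
df = n₁ + n₂ − 2 = 33
Two-sided p-value ≈ 0.154
Since p ≈ 0.154 > α = 0.05, fail to reject H0; the evidence is not statistically significant.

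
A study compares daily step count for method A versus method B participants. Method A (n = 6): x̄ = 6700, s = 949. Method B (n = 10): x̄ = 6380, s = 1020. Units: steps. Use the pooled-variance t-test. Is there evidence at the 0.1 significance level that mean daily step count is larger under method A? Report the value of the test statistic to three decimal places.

0.623

Let group 1 = method A, group 2 = method B. H0: μ_1 = μ_2; H1: μ_1 > μ_2 (two-sample pooled-variance t-test, right-tailed).
s_p² = [(6−1)·949² + (10−1)·1020²]/(6+10−2) = 990472
t = (6700 − 6380)/√[990472·(1/6 + 1/10)] = 0.623
df = n₁ + n₂ − 2 = 14
p-value = P(T ≥ 0.623) ≈ 0.2718
Since p ≈ 0.2718 > α = 0.1, fail to reject H0; the evidence is not statistically significant.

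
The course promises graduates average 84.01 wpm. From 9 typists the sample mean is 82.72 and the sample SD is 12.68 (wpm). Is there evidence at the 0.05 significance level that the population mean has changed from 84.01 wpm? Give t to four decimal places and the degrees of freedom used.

H0: μ = 84.01; H1: μ ≠ 84.01 (one-sample t-test, two-sided).
t = (x̄ − μ₀)/(s/√n) = (82.72 − 84.01)/(12.68/√9) = -0.3052
df = n − 1 = 8
Two-sided p-value ≈ 0.768
Since p ≈ 0.768 > α = 0.05, fail to reject H0; the data do not provide sufficient evidence against H0.

t = -0.3052, df = 8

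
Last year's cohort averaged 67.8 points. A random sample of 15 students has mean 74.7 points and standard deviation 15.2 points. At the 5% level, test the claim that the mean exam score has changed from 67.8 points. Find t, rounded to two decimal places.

H0: μ = 67.8; H1: μ ≠ 67.8 (one-sample t-test, two-sided).
t = (x̄ − μ₀)/(s/√n) = (74.7 − 67.8)/(15.2/√15) = 1.76
df = n − 1 = 14
Two-sided p-value ≈ 0.101
Since p ≈ 0.101 > α = 0.05, fail to reject H0; the evidence is not statistically significant.

1.76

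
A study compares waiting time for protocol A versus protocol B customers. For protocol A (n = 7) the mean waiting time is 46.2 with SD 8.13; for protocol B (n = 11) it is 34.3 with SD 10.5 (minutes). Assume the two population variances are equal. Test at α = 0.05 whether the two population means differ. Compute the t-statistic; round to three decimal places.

2.543

Let group 1 = protocol A, group 2 = protocol B. H0: μ_1 = μ_2; H1: μ_1 ≠ μ_2 (two-sample pooled-variance t-test, two-sided).
s_p² = [(7−1)·8.13² + (11−1)·10.5²]/(7+11−2) = 93.6926
t = (46.2 − 34.3)/√[93.6926·(1/7 + 1/11)] = 2.543
df = n₁ + n₂ − 2 = 16
Two-sided p-value ≈ 0.022
Since p ≈ 0.022 < α = 0.05, reject H0; the evidence is statistically significant.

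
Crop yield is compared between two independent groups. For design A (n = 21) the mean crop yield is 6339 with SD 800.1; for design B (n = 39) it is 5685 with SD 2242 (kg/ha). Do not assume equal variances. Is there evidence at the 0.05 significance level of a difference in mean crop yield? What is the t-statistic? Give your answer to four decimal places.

Let group 1 = design A, group 2 = design B. H0: μ_1 = μ_2; H1: μ_1 ≠ μ_2 (Welch's two-sample t-test, two-sided).
t = (x̄_1 − x̄_2)/√(s_1²/n_1 + s_2²/n_2) = (6339 − 5685)/√(800.1²/21 + 2242²/39) = 1.6382
Welch–Satterthwaite df ≈ 52.52
Two-sided p-value ≈ 0.1074
Since p ≈ 0.1074 > α = 0.05, fail to reject H0; the data do not provide sufficient evidence against H0.

1.6382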